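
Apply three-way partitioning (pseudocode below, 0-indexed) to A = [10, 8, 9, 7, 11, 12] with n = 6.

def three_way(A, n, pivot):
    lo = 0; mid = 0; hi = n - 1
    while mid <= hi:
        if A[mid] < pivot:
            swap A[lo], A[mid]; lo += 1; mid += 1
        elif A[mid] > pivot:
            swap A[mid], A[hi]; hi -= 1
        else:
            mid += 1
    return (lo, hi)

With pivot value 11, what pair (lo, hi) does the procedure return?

(4, 4)

pivot = 11; lo=0, mid=0, hi=5
A[mid]=10<11: swap A[0],A[0]; lo=1,mid=1 → [10, 8, 9, 7, 11, 12]
A[mid]=8<11: swap A[1],A[1]; lo=2,mid=2 → [10, 8, 9, 7, 11, 12]
A[mid]=9<11: swap A[2],A[2]; lo=3,mid=3 → [10, 8, 9, 7, 11, 12]
A[mid]=7<11: swap A[3],A[3]; lo=4,mid=4 → [10, 8, 9, 7, 11, 12]
A[mid]=11=11: mid=5
A[mid]=12>11: swap A[5],A[5]; hi=4 → [10, 8, 9, 7, 11, 12]
end: lo=4, hi=4; A = [10, 8, 9, 7, 11, 12]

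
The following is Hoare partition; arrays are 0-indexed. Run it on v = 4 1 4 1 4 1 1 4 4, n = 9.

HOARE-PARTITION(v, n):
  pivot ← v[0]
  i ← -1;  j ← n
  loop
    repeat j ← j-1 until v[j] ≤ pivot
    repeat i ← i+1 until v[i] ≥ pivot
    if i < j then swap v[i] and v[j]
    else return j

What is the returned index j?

pivot=4
j stops at 8 (4), i stops at 0 (4); swap ⇒ 4 1 4 1 4 1 1 4 4
j stops at 7 (4), i stops at 2 (4); swap ⇒ 4 1 4 1 4 1 1 4 4
j stops at 6 (1), i stops at 4 (4); swap ⇒ 4 1 4 1 1 1 4 4 4
j stops at 5, i stops at 6; i≥j ⇒ return 5. v=4 1 4 1 1 1 4 4 4

5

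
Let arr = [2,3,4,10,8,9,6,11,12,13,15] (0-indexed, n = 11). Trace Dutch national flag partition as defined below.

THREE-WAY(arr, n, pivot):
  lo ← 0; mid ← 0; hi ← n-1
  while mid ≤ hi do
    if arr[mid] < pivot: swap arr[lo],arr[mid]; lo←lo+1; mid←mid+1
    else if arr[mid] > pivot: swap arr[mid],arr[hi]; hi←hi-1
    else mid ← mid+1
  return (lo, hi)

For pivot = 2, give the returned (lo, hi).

(0, 0)

pivot = 2; lo=0, mid=0, hi=10
arr[mid]=2=2: mid=1
arr[mid]=3>2: swap arr[1],arr[10]; hi=9 → [2,15,4,10,8,9,6,11,12,13,3]
arr[mid]=15>2: swap arr[1],arr[9]; hi=8 → [2,13,4,10,8,9,6,11,12,15,3]
arr[mid]=13>2: swap arr[1],arr[8]; hi=7 → [2,12,4,10,8,9,6,11,13,15,3]
arr[mid]=12>2: swap arr[1],arr[7]; hi=6 → [2,11,4,10,8,9,6,12,13,15,3]
arr[mid]=11>2: swap arr[1],arr[6]; hi=5 → [2,6,4,10,8,9,11,12,13,15,3]
arr[mid]=6>2: swap arr[1],arr[5]; hi=4 → [2,9,4,10,8,6,11,12,13,15,3]
arr[mid]=9>2: swap arr[1],arr[4]; hi=3 → [2,8,4,10,9,6,11,12,13,15,3]
arr[mid]=8>2: swap arr[1],arr[3]; hi=2 → [2,10,4,8,9,6,11,12,13,15,3]
arr[mid]=10>2: swap arr[1],arr[2]; hi=1 → [2,4,10,8,9,6,11,12,13,15,3]
arr[mid]=4>2: swap arr[1],arr[1]; hi=0 → [2,4,10,8,9,6,11,12,13,15,3]
end: lo=0, hi=0; arr = [2,4,10,8,9,6,11,12,13,15,3]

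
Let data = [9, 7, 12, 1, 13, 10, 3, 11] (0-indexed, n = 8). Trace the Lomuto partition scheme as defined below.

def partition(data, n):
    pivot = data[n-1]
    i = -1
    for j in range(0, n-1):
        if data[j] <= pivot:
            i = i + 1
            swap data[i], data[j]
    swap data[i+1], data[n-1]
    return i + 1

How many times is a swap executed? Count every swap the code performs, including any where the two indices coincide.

pivot = data[7] = 11; i = -1
j=0: data[0]=9 ≤ 11 → i=0, swap data[0],data[0] (no change) → [9, 7, 12, 1, 13, 10, 3, 11]
j=1: data[1]=7 ≤ 11 → i=1, swap data[1],data[1] (no change) → [9, 7, 12, 1, 13, 10, 3, 11]
j=2: data[2]=12 > 11 → no swap
j=3: data[3]=1 ≤ 11 → i=2, swap data[2],data[3] → [9, 7, 1, 12, 13, 10, 3, 11]
j=4: data[4]=13 > 11 → no swap
j=5: data[5]=10 ≤ 11 → i=3, swap data[3],data[5] → [9, 7, 1, 10, 13, 12, 3, 11]
j=6: data[6]=3 ≤ 11 → i=4, swap data[4],data[6] → [9, 7, 1, 10, 3, 12, 13, 11]
final swap data[5],data[7] → [9, 7, 1, 10, 3, 11, 13, 12]; return 5

6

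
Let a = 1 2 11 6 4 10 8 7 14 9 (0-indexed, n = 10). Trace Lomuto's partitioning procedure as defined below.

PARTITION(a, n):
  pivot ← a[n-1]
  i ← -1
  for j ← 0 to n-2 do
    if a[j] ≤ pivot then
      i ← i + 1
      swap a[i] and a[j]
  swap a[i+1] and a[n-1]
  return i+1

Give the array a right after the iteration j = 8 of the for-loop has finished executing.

pivot=9, i=-1
j=0: 1≤9, i=0, swap(0,0) ⇒ 1 2 11 6 4 10 8 7 14 9
j=1: 2≤9, i=1, swap(1,1) ⇒ 1 2 11 6 4 10 8 7 14 9
j=2: 11>9, skip
j=3: 6≤9, i=2, swap(2,3) ⇒ 1 2 6 11 4 10 8 7 14 9
j=4: 4≤9, i=3, swap(3,4) ⇒ 1 2 6 4 11 10 8 7 14 9
j=5: 10>9, skip
j=6: 8≤9, i=4, swap(4,6) ⇒ 1 2 6 4 8 10 11 7 14 9
j=7: 7≤9, i=5, swap(5,7) ⇒ 1 2 6 4 8 7 11 10 14 9
j=8: 14>9, skip
(after j=8) a = 1 2 6 4 8 7 11 10 14 9

1 2 6 4 8 7 11 10 14 9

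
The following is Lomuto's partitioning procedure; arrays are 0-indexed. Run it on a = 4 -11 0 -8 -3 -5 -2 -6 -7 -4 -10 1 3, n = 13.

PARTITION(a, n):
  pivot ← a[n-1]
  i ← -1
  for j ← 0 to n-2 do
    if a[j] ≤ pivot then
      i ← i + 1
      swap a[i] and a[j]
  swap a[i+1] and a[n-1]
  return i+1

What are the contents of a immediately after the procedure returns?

pivot=3, i=-1
j=0: 4>3, skip
j=1: -11≤3, i=0, swap(0,1) ⇒ -11 4 0 -8 -3 -5 -2 -6 -7 -4 -10 1 3
j=2: 0≤3, i=1, swap(1,2) ⇒ -11 0 4 -8 -3 -5 -2 -6 -7 -4 -10 1 3
j=3: -8≤3, i=2, swap(2,3) ⇒ -11 0 -8 4 -3 -5 -2 -6 -7 -4 -10 1 3
j=4: -3≤3, i=3, swap(3,4) ⇒ -11 0 -8 -3 4 -5 -2 -6 -7 -4 -10 1 3
j=5: -5≤3, i=4, swap(4,5) ⇒ -11 0 -8 -3 -5 4 -2 -6 -7 -4 -10 1 3
j=6: -2≤3, i=5, swap(5,6) ⇒ -11 0 -8 -3 -5 -2 4 -6 -7 -4 -10 1 3
j=7: -6≤3, i=6, swap(6,7) ⇒ -11 0 -8 -3 -5 -2 -6 4 -7 -4 -10 1 3
j=8: -7≤3, i=7, swap(7,8) ⇒ -11 0 -8 -3 -5 -2 -6 -7 4 -4 -10 1 3
j=9: -4≤3, i=8, swap(8,9) ⇒ -11 0 -8 -3 -5 -2 -6 -7 -4 4 -10 1 3
j=10: -10≤3, i=9, swap(9,10) ⇒ -11 0 -8 -3 -5 -2 -6 -7 -4 -10 4 1 3
j=11: 1≤3, i=10, swap(10,11) ⇒ -11 0 -8 -3 -5 -2 -6 -7 -4 -10 1 4 3
swap(11,12) ⇒ -11 0 -8 -3 -5 -2 -6 -7 -4 -10 1 3 4; return 11

-11 0 -8 -3 -5 -2 -6 -7 -4 -10 1 3 4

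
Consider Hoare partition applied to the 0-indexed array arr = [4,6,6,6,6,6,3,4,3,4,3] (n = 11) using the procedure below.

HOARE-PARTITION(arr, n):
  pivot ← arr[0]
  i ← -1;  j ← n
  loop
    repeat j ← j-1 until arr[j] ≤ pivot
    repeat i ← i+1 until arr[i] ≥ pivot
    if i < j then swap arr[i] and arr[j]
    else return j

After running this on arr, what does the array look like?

[3,4,3,4,3,6,6,6,6,6,4]

pivot=4
j stops at 10 (3), i stops at 0 (4); swap ⇒ [3,6,6,6,6,6,3,4,3,4,4]
j stops at 9 (4), i stops at 1 (6); swap ⇒ [3,4,6,6,6,6,3,4,3,6,4]
j stops at 8 (3), i stops at 2 (6); swap ⇒ [3,4,3,6,6,6,3,4,6,6,4]
j stops at 7 (4), i stops at 3 (6); swap ⇒ [3,4,3,4,6,6,3,6,6,6,4]
j stops at 6 (3), i stops at 4 (6); swap ⇒ [3,4,3,4,3,6,6,6,6,6,4]
j stops at 4, i stops at 5; i≥j ⇒ return 4. arr=[3,4,3,4,3,6,6,6,6,6,4]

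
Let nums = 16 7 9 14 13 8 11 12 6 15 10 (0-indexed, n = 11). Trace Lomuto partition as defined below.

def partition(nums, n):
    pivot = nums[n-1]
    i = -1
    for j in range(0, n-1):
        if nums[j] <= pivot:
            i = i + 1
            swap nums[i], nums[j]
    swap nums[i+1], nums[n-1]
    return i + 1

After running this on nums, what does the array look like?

7 9 8 6 10 16 11 12 14 15 13

pivot = nums[10] = 10; i = -1
j=0: nums[0]=16 > 10 → no swap
j=1: nums[1]=7 ≤ 10 → i=0, swap nums[0],nums[1] → 7 16 9 14 13 8 11 12 6 15 10
j=2: nums[2]=9 ≤ 10 → i=1, swap nums[1],nums[2] → 7 9 16 14 13 8 11 12 6 15 10
j=3: nums[3]=14 > 10 → no swap
j=4: nums[4]=13 > 10 → no swap
j=5: nums[5]=8 ≤ 10 → i=2, swap nums[2],nums[5] → 7 9 8 14 13 16 11 12 6 15 10
j=6: nums[6]=11 > 10 → no swap
j=7: nums[7]=12 > 10 → no swap
j=8: nums[8]=6 ≤ 10 → i=3, swap nums[3],nums[8] → 7 9 8 6 13 16 11 12 14 15 10
j=9: nums[9]=15 > 10 → no swap
final swap nums[4],nums[10] → 7 9 8 6 10 16 11 12 14 15 13; return 4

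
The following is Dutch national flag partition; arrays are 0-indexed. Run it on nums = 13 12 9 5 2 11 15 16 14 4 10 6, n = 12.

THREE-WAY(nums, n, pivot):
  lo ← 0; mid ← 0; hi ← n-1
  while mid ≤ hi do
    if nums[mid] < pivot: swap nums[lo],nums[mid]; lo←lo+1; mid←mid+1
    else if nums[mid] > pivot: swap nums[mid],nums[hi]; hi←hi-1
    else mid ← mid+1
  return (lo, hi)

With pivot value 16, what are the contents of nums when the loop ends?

lo=0 mid=0 hi=11
13<16: swap(0,0), lo=1 mid=1 ⇒ 13 12 9 5 2 11 15 16 14 4 10 6
12<16: swap(1,1), lo=2 mid=2 ⇒ 13 12 9 5 2 11 15 16 14 4 10 6
9<16: swap(2,2), lo=3 mid=3 ⇒ 13 12 9 5 2 11 15 16 14 4 10 6
5<16: swap(3,3), lo=4 mid=4 ⇒ 13 12 9 5 2 11 15 16 14 4 10 6
2<16: swap(4,4), lo=5 mid=5 ⇒ 13 12 9 5 2 11 15 16 14 4 10 6
11<16: swap(5,5), lo=6 mid=6 ⇒ 13 12 9 5 2 11 15 16 14 4 10 6
15<16: swap(6,6), lo=7 mid=7 ⇒ 13 12 9 5 2 11 15 16 14 4 10 6
16=16: mid=8
14<16: swap(7,8), lo=8 mid=9 ⇒ 13 12 9 5 2 11 15 14 16 4 10 6
4<16: swap(8,9), lo=9 mid=10 ⇒ 13 12 9 5 2 11 15 14 4 16 10 6
10<16: swap(9,10), lo=10 mid=11 ⇒ 13 12 9 5 2 11 15 14 4 10 16 6
6<16: swap(10,11), lo=11 mid=12 ⇒ 13 12 9 5 2 11 15 14 4 10 6 16
done. lo=11 hi=11; nums=13 12 9 5 2 11 15 14 4 10 6 16

13 12 9 5 2 11 15 14 4 10 6 16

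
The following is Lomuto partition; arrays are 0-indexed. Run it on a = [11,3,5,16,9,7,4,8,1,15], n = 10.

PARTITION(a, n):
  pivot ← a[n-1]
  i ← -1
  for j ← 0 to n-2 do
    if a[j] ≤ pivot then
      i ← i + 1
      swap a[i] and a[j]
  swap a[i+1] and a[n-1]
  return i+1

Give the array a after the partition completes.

[11,3,5,9,7,4,8,1,15,16]

pivot=15, i=-1
j=0: 11≤15, i=0, swap(0,0) ⇒ [11,3,5,16,9,7,4,8,1,15]
j=1: 3≤15, i=1, swap(1,1) ⇒ [11,3,5,16,9,7,4,8,1,15]
j=2: 5≤15, i=2, swap(2,2) ⇒ [11,3,5,16,9,7,4,8,1,15]
j=3: 16>15, skip
j=4: 9≤15, i=3, swap(3,4) ⇒ [11,3,5,9,16,7,4,8,1,15]
j=5: 7≤15, i=4, swap(4,5) ⇒ [11,3,5,9,7,16,4,8,1,15]
j=6: 4≤15, i=5, swap(5,6) ⇒ [11,3,5,9,7,4,16,8,1,15]
j=7: 8≤15, i=6, swap(6,7) ⇒ [11,3,5,9,7,4,8,16,1,15]
j=8: 1≤15, i=7, swap(7,8) ⇒ [11,3,5,9,7,4,8,1,16,15]
swap(8,9) ⇒ [11,3,5,9,7,4,8,1,15,16]; return 8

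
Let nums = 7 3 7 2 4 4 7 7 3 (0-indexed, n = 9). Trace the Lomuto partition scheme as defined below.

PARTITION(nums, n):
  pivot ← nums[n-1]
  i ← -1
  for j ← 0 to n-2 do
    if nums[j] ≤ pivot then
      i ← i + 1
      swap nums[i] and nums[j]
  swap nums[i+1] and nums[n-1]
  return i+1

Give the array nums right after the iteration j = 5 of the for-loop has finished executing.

3 2 7 7 4 4 7 7 3

pivot = nums[8] = 3; i = -1
j=0: nums[0]=7 > 3 → no swap
j=1: nums[1]=3 ≤ 3 → i=0, swap nums[0],nums[1] → 3 7 7 2 4 4 7 7 3
j=2: nums[2]=7 > 3 → no swap
j=3: nums[3]=2 ≤ 3 → i=1, swap nums[1],nums[3] → 3 2 7 7 4 4 7 7 3
j=4: nums[4]=4 > 3 → no swap
j=5: nums[5]=4 > 3 → no swap
(after j=5) nums = 3 2 7 7 4 4 7 7 3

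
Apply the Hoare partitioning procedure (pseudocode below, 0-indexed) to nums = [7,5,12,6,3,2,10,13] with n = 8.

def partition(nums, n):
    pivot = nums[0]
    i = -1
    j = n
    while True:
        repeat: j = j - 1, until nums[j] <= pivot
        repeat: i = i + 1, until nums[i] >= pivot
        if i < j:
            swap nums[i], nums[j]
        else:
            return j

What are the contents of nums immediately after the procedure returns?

pivot = nums[0] = 7; i = -1, j = 8
j→5 (nums[5]=2≤7), i→0 (nums[0]=7≥7); i<j, swap → [2,5,12,6,3,7,10,13]
j→4 (nums[4]=3≤7), i→2 (nums[2]=12≥7); i<j, swap → [2,5,3,6,12,7,10,13]
j→3, i→4; i≥j, return j=3. nums = [2,5,3,6,12,7,10,13]

[2,5,3,6,12,7,10,13]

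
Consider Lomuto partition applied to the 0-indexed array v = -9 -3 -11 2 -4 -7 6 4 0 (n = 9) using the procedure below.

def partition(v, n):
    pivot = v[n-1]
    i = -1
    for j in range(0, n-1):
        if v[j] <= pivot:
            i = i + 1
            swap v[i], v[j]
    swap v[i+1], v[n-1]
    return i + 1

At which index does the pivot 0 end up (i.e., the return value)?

pivot = v[8] = 0; i = -1
j=0: v[0]=-9 ≤ 0 → i=0, swap v[0],v[0] (no change) → -9 -3 -11 2 -4 -7 6 4 0
j=1: v[1]=-3 ≤ 0 → i=1, swap v[1],v[1] (no change) → -9 -3 -11 2 -4 -7 6 4 0
j=2: v[2]=-11 ≤ 0 → i=2, swap v[2],v[2] (no change) → -9 -3 -11 2 -4 -7 6 4 0
j=3: v[3]=2 > 0 → no swap
j=4: v[4]=-4 ≤ 0 → i=3, swap v[3],v[4] → -9 -3 -11 -4 2 -7 6 4 0
j=5: v[5]=-7 ≤ 0 → i=4, swap v[4],v[5] → -9 -3 -11 -4 -7 2 6 4 0
j=6: v[6]=6 > 0 → no swap
j=7: v[7]=4 > 0 → no swap
final swap v[5],v[8] → -9 -3 -11 -4 -7 0 6 4 2; return 5

5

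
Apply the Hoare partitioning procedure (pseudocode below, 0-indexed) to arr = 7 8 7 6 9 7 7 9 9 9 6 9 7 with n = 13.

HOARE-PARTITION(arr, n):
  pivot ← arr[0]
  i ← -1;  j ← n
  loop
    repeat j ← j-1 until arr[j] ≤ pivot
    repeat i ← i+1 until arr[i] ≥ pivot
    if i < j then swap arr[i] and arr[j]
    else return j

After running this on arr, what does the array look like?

7 6 7 6 7 9 7 9 9 9 8 9 7

pivot=7
j stops at 12 (7), i stops at 0 (7); swap ⇒ 7 8 7 6 9 7 7 9 9 9 6 9 7
j stops at 10 (6), i stops at 1 (8); swap ⇒ 7 6 7 6 9 7 7 9 9 9 8 9 7
j stops at 6 (7), i stops at 2 (7); swap ⇒ 7 6 7 6 9 7 7 9 9 9 8 9 7
j stops at 5 (7), i stops at 4 (9); swap ⇒ 7 6 7 6 7 9 7 9 9 9 8 9 7
j stops at 4, i stops at 5; i≥j ⇒ return 4. arr=7 6 7 6 7 9 7 9 9 9 8 9 7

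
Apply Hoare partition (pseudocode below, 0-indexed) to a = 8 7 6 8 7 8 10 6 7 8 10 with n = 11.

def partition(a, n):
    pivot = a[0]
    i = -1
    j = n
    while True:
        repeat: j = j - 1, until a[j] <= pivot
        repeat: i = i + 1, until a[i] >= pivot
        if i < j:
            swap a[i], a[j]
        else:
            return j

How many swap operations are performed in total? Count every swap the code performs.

3

pivot=8
j stops at 9 (8), i stops at 0 (8); swap ⇒ 8 7 6 8 7 8 10 6 7 8 10
j stops at 8 (7), i stops at 3 (8); swap ⇒ 8 7 6 7 7 8 10 6 8 8 10
j stops at 7 (6), i stops at 5 (8); swap ⇒ 8 7 6 7 7 6 10 8 8 8 10
j stops at 5, i stops at 6; i≥j ⇒ return 5. a=8 7 6 7 7 6 10 8 8 8 10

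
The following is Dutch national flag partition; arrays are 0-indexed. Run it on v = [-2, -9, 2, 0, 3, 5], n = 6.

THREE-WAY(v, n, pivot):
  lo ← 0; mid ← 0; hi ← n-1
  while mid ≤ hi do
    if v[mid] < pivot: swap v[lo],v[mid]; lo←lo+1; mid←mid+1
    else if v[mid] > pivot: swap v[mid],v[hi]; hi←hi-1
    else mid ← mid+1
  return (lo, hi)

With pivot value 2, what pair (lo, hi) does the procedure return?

pivot = 2; lo=0, mid=0, hi=5
v[mid]=-2<2: swap v[0],v[0]; lo=1,mid=1 → [-2, -9, 2, 0, 3, 5]
v[mid]=-9<2: swap v[1],v[1]; lo=2,mid=2 → [-2, -9, 2, 0, 3, 5]
v[mid]=2=2: mid=3
v[mid]=0<2: swap v[2],v[3]; lo=3,mid=4 → [-2, -9, 0, 2, 3, 5]
v[mid]=3>2: swap v[4],v[5]; hi=4 → [-2, -9, 0, 2, 5, 3]
v[mid]=5>2: swap v[4],v[4]; hi=3 → [-2, -9, 0, 2, 5, 3]
end: lo=3, hi=3; v = [-2, -9, 0, 2, 5, 3]

(3, 3)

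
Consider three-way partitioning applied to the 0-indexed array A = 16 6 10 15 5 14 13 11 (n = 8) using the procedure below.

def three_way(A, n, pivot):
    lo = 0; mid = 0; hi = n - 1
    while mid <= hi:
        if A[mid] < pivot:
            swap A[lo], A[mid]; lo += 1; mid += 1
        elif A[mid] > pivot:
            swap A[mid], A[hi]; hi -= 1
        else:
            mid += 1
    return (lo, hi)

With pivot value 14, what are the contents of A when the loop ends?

11 6 10 13 5 14 15 16

lo=0 mid=0 hi=7
16>14: swap(0,7), hi=6 ⇒ 11 6 10 15 5 14 13 16
11<14: swap(0,0), lo=1 mid=1 ⇒ 11 6 10 15 5 14 13 16
6<14: swap(1,1), lo=2 mid=2 ⇒ 11 6 10 15 5 14 13 16
10<14: swap(2,2), lo=3 mid=3 ⇒ 11 6 10 15 5 14 13 16
15>14: swap(3,6), hi=5 ⇒ 11 6 10 13 5 14 15 16
13<14: swap(3,3), lo=4 mid=4 ⇒ 11 6 10 13 5 14 15 16
5<14: swap(4,4), lo=5 mid=5 ⇒ 11 6 10 13 5 14 15 16
14=14: mid=6
done. lo=5 hi=5; A=11 6 10 13 5 14 15 16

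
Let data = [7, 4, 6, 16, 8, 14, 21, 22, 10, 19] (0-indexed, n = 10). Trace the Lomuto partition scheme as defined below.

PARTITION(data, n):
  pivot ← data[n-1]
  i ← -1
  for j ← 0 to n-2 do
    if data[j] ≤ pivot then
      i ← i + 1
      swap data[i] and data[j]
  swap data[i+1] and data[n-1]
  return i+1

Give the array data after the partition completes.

[7, 4, 6, 16, 8, 14, 10, 19, 21, 22]

pivot=19, i=-1
j=0: 7≤19, i=0, swap(0,0) ⇒ [7, 4, 6, 16, 8, 14, 21, 22, 10, 19]
j=1: 4≤19, i=1, swap(1,1) ⇒ [7, 4, 6, 16, 8, 14, 21, 22, 10, 19]
j=2: 6≤19, i=2, swap(2,2) ⇒ [7, 4, 6, 16, 8, 14, 21, 22, 10, 19]
j=3: 16≤19, i=3, swap(3,3) ⇒ [7, 4, 6, 16, 8, 14, 21, 22, 10, 19]
j=4: 8≤19, i=4, swap(4,4) ⇒ [7, 4, 6, 16, 8, 14, 21, 22, 10, 19]
j=5: 14≤19, i=5, swap(5,5) ⇒ [7, 4, 6, 16, 8, 14, 21, 22, 10, 19]
j=6: 21>19, skip
j=7: 22>19, skip
j=8: 10≤19, i=6, swap(6,8) ⇒ [7, 4, 6, 16, 8, 14, 10, 22, 21, 19]
swap(7,9) ⇒ [7, 4, 6, 16, 8, 14, 10, 19, 21, 22]; return 7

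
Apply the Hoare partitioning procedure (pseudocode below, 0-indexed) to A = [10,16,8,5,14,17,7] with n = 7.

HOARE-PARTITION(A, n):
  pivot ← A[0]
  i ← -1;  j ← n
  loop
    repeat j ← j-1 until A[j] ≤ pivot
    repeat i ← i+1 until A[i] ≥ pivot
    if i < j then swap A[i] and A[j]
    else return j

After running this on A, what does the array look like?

[7,5,8,16,14,17,10]

pivot=10
j stops at 6 (7), i stops at 0 (10); swap ⇒ [7,16,8,5,14,17,10]
j stops at 3 (5), i stops at 1 (16); swap ⇒ [7,5,8,16,14,17,10]
j stops at 2, i stops at 3; i≥j ⇒ return 2. A=[7,5,8,16,14,17,10]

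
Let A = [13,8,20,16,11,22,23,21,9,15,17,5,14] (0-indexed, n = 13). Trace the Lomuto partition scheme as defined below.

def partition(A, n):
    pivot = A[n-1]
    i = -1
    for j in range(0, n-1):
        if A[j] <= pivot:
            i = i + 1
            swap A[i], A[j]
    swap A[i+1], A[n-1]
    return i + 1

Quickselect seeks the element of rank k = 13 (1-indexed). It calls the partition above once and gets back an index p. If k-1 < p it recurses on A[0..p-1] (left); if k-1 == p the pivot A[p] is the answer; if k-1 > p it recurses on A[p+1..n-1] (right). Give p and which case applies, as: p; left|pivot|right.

pivot=14, i=-1
j=0: 13≤14, i=0, swap(0,0) ⇒ [13,8,20,16,11,22,23,21,9,15,17,5,14]
j=1: 8≤14, i=1, swap(1,1) ⇒ [13,8,20,16,11,22,23,21,9,15,17,5,14]
j=2: 20>14, skip
j=3: 16>14, skip
j=4: 11≤14, i=2, swap(2,4) ⇒ [13,8,11,16,20,22,23,21,9,15,17,5,14]
j=5: 22>14, skip
j=6: 23>14, skip
j=7: 21>14, skip
j=8: 9≤14, i=3, swap(3,8) ⇒ [13,8,11,9,20,22,23,21,16,15,17,5,14]
j=9: 15>14, skip
j=10: 17>14, skip
j=11: 5≤14, i=4, swap(4,11) ⇒ [13,8,11,9,5,22,23,21,16,15,17,20,14]
swap(5,12) ⇒ [13,8,11,9,5,14,23,21,16,15,17,20,22]; return 5
p = 5; k-1 = 12 > 5 ⇒ right

5; right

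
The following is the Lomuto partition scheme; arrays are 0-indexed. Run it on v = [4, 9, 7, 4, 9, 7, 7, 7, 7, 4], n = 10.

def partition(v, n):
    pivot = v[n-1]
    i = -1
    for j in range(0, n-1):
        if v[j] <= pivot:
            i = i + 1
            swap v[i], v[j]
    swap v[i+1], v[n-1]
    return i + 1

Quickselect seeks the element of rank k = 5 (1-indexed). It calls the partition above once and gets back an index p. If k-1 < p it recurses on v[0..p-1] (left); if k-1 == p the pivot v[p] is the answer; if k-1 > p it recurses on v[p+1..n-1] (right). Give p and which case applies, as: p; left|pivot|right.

2; right

pivot=4, i=-1
j=0: 4≤4, i=0, swap(0,0) ⇒ [4, 9, 7, 4, 9, 7, 7, 7, 7, 4]
j=1: 9>4, skip
j=2: 7>4, skip
j=3: 4≤4, i=1, swap(1,3) ⇒ [4, 4, 7, 9, 9, 7, 7, 7, 7, 4]
j=4: 9>4, skip
j=5: 7>4, skip
j=6: 7>4, skip
j=7: 7>4, skip
j=8: 7>4, skip
swap(2,9) ⇒ [4, 4, 4, 9, 9, 7, 7, 7, 7, 7]; return 2
p = 2; k-1 = 4 > 2 ⇒ right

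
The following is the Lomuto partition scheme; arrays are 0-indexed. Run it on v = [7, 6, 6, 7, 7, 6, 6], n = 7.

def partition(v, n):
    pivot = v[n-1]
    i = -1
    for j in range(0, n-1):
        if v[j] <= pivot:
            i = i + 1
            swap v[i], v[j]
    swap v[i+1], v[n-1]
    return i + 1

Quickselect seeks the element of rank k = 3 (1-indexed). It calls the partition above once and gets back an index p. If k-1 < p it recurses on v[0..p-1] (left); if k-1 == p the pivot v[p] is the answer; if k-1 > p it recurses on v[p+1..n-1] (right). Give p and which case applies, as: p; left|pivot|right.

pivot = v[6] = 6; i = -1
j=0: v[0]=7 > 6 → no swap
j=1: v[1]=6 ≤ 6 → i=0, swap v[0],v[1] → [6, 7, 6, 7, 7, 6, 6]
j=2: v[2]=6 ≤ 6 → i=1, swap v[1],v[2] → [6, 6, 7, 7, 7, 6, 6]
j=3: v[3]=7 > 6 → no swap
j=4: v[4]=7 > 6 → no swap
j=5: v[5]=6 ≤ 6 → i=2, swap v[2],v[5] → [6, 6, 6, 7, 7, 7, 6]
final swap v[3],v[6] → [6, 6, 6, 6, 7, 7, 7]; return 3
p = 3; k-1 = 2 < 3 ⇒ left

3; left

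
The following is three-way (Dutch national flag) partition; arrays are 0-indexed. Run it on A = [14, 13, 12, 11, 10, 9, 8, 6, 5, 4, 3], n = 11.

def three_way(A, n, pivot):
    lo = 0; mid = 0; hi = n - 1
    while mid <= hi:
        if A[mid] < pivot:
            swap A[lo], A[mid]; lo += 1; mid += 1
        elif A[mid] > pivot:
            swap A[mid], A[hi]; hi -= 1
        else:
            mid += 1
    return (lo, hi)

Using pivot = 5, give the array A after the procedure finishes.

lo=0 mid=0 hi=10
14>5: swap(0,10), hi=9 ⇒ [3, 13, 12, 11, 10, 9, 8, 6, 5, 4, 14]
3<5: swap(0,0), lo=1 mid=1 ⇒ [3, 13, 12, 11, 10, 9, 8, 6, 5, 4, 14]
13>5: swap(1,9), hi=8 ⇒ [3, 4, 12, 11, 10, 9, 8, 6, 5, 13, 14]
4<5: swap(1,1), lo=2 mid=2 ⇒ [3, 4, 12, 11, 10, 9, 8, 6, 5, 13, 14]
12>5: swap(2,8), hi=7 ⇒ [3, 4, 5, 11, 10, 9, 8, 6, 12, 13, 14]
5=5: mid=3
11>5: swap(3,7), hi=6 ⇒ [3, 4, 5, 6, 10, 9, 8, 11, 12, 13, 14]
6>5: swap(3,6), hi=5 ⇒ [3, 4, 5, 8, 10, 9, 6, 11, 12, 13, 14]
8>5: swap(3,5), hi=4 ⇒ [3, 4, 5, 9, 10, 8, 6, 11, 12, 13, 14]
9>5: swap(3,4), hi=3 ⇒ [3, 4, 5, 10, 9, 8, 6, 11, 12, 13, 14]
10>5: swap(3,3), hi=2 ⇒ [3, 4, 5, 10, 9, 8, 6, 11, 12, 13, 14]
done. lo=2 hi=2; A=[3, 4, 5, 10, 9, 8, 6, 11, 12, 13, 14]

[3, 4, 5, 10, 9, 8, 6, 11, 12, 13, 14]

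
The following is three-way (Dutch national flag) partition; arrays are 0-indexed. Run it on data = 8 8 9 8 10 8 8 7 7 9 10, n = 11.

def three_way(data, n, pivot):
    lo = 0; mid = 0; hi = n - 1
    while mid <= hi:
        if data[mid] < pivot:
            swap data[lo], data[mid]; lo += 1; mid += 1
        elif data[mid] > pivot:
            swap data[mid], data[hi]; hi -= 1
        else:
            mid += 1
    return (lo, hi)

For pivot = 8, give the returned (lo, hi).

(2, 6)

pivot = 8; lo=0, mid=0, hi=10
data[mid]=8=8: mid=1
data[mid]=8=8: mid=2
data[mid]=9>8: swap data[2],data[10]; hi=9 → 8 8 10 8 10 8 8 7 7 9 9
data[mid]=10>8: swap data[2],data[9]; hi=8 → 8 8 9 8 10 8 8 7 7 10 9
data[mid]=9>8: swap data[2],data[8]; hi=7 → 8 8 7 8 10 8 8 7 9 10 9
data[mid]=7<8: swap data[0],data[2]; lo=1,mid=3 → 7 8 8 8 10 8 8 7 9 10 9
data[mid]=8=8: mid=4
data[mid]=10>8: swap data[4],data[7]; hi=6 → 7 8 8 8 7 8 8 10 9 10 9
data[mid]=7<8: swap data[1],data[4]; lo=2,mid=5 → 7 7 8 8 8 8 8 10 9 10 9
data[mid]=8=8: mid=6
data[mid]=8=8: mid=7
end: lo=2, hi=6; data = 7 7 8 8 8 8 8 10 9 10 9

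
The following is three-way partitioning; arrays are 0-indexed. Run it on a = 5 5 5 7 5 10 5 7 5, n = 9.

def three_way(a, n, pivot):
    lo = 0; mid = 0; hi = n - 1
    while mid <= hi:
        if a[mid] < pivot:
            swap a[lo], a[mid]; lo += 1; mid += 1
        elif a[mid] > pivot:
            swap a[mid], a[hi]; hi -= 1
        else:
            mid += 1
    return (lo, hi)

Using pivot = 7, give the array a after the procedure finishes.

5 5 5 5 5 5 7 7 10

pivot = 7; lo=0, mid=0, hi=8
a[mid]=5<7: swap a[0],a[0]; lo=1,mid=1 → 5 5 5 7 5 10 5 7 5
a[mid]=5<7: swap a[1],a[1]; lo=2,mid=2 → 5 5 5 7 5 10 5 7 5
a[mid]=5<7: swap a[2],a[2]; lo=3,mid=3 → 5 5 5 7 5 10 5 7 5
a[mid]=7=7: mid=4
a[mid]=5<7: swap a[3],a[4]; lo=4,mid=5 → 5 5 5 5 7 10 5 7 5
a[mid]=10>7: swap a[5],a[8]; hi=7 → 5 5 5 5 7 5 5 7 10
a[mid]=5<7: swap a[4],a[5]; lo=5,mid=6 → 5 5 5 5 5 7 5 7 10
a[mid]=5<7: swap a[5],a[6]; lo=6,mid=7 → 5 5 5 5 5 5 7 7 10
a[mid]=7=7: mid=8
end: lo=6, hi=7; a = 5 5 5 5 5 5 7 7 10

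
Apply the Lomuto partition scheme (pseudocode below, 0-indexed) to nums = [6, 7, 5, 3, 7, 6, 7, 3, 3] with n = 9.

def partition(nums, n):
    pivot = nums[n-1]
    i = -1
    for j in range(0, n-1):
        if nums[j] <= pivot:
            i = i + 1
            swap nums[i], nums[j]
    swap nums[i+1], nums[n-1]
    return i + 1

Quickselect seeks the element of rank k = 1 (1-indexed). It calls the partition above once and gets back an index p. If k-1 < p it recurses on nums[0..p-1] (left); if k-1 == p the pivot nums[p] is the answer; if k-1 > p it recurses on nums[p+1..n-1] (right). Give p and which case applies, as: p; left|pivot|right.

2; left

pivot = nums[8] = 3; i = -1
j=0: nums[0]=6 > 3 → no swap
j=1: nums[1]=7 > 3 → no swap
j=2: nums[2]=5 > 3 → no swap
j=3: nums[3]=3 ≤ 3 → i=0, swap nums[0],nums[3] → [3, 7, 5, 6, 7, 6, 7, 3, 3]
j=4: nums[4]=7 > 3 → no swap
j=5: nums[5]=6 > 3 → no swap
j=6: nums[6]=7 > 3 → no swap
j=7: nums[7]=3 ≤ 3 → i=1, swap nums[1],nums[7] → [3, 3, 5, 6, 7, 6, 7, 7, 3]
final swap nums[2],nums[8] → [3, 3, 3, 6, 7, 6, 7, 7, 5]; return 2
p = 2; k-1 = 0 < 2 ⇒ left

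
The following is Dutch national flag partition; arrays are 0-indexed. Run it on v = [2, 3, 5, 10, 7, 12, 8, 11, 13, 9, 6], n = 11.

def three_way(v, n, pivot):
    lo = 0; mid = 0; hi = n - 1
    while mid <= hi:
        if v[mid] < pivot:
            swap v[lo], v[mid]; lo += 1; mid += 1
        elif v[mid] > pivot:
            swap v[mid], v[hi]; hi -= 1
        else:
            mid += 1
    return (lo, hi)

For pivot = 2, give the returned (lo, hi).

(0, 0)

pivot = 2; lo=0, mid=0, hi=10
v[mid]=2=2: mid=1
v[mid]=3>2: swap v[1],v[10]; hi=9 → [2, 6, 5, 10, 7, 12, 8, 11, 13, 9, 3]
v[mid]=6>2: swap v[1],v[9]; hi=8 → [2, 9, 5, 10, 7, 12, 8, 11, 13, 6, 3]
v[mid]=9>2: swap v[1],v[8]; hi=7 → [2, 13, 5, 10, 7, 12, 8, 11, 9, 6, 3]
v[mid]=13>2: swap v[1],v[7]; hi=6 → [2, 11, 5, 10, 7, 12, 8, 13, 9, 6, 3]
v[mid]=11>2: swap v[1],v[6]; hi=5 → [2, 8, 5, 10, 7, 12, 11, 13, 9, 6, 3]
v[mid]=8>2: swap v[1],v[5]; hi=4 → [2, 12, 5, 10, 7, 8, 11, 13, 9, 6, 3]
v[mid]=12>2: swap v[1],v[4]; hi=3 → [2, 7, 5, 10, 12, 8, 11, 13, 9, 6, 3]
v[mid]=7>2: swap v[1],v[3]; hi=2 → [2, 10, 5, 7, 12, 8, 11, 13, 9, 6, 3]
v[mid]=10>2: swap v[1],v[2]; hi=1 → [2, 5, 10, 7, 12, 8, 11, 13, 9, 6, 3]
v[mid]=5>2: swap v[1],v[1]; hi=0 → [2, 5, 10, 7, 12, 8, 11, 13, 9, 6, 3]
end: lo=0, hi=0; v = [2, 5, 10, 7, 12, 8, 11, 13, 9, 6, 3]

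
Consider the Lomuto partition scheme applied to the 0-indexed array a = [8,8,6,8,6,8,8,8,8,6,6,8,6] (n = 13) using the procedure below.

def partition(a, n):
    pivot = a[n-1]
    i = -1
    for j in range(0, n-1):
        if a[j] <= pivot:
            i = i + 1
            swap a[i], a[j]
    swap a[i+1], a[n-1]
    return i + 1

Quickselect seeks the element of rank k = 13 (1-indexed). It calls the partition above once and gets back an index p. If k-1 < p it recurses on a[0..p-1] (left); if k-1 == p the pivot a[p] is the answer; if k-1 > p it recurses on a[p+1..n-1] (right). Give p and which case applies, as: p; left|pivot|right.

4; right

pivot = a[12] = 6; i = -1
j=0: a[0]=8 > 6 → no swap
j=1: a[1]=8 > 6 → no swap
j=2: a[2]=6 ≤ 6 → i=0, swap a[0],a[2] → [6,8,8,8,6,8,8,8,8,6,6,8,6]
j=3: a[3]=8 > 6 → no swap
j=4: a[4]=6 ≤ 6 → i=1, swap a[1],a[4] → [6,6,8,8,8,8,8,8,8,6,6,8,6]
j=5: a[5]=8 > 6 → no swap
j=6: a[6]=8 > 6 → no swap
j=7: a[7]=8 > 6 → no swap
j=8: a[8]=8 > 6 → no swap
j=9: a[9]=6 ≤ 6 → i=2, swap a[2],a[9] → [6,6,6,8,8,8,8,8,8,8,6,8,6]
j=10: a[10]=6 ≤ 6 → i=3, swap a[3],a[10] → [6,6,6,6,8,8,8,8,8,8,8,8,6]
j=11: a[11]=8 > 6 → no swap
final swap a[4],a[12] → [6,6,6,6,6,8,8,8,8,8,8,8,8]; return 4
p = 4; k-1 = 12 > 4 ⇒ right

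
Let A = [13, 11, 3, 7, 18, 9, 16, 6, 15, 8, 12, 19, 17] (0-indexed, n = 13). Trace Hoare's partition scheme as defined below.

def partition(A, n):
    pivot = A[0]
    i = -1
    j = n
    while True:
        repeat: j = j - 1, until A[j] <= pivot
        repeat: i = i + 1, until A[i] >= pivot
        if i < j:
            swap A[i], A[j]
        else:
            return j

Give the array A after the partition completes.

pivot = A[0] = 13; i = -1, j = 13
j→10 (A[10]=12≤13), i→0 (A[0]=13≥13); i<j, swap → [12, 11, 3, 7, 18, 9, 16, 6, 15, 8, 13, 19, 17]
j→9 (A[9]=8≤13), i→4 (A[4]=18≥13); i<j, swap → [12, 11, 3, 7, 8, 9, 16, 6, 15, 18, 13, 19, 17]
j→7 (A[7]=6≤13), i→6 (A[6]=16≥13); i<j, swap → [12, 11, 3, 7, 8, 9, 6, 16, 15, 18, 13, 19, 17]
j→6, i→7; i≥j, return j=6. A = [12, 11, 3, 7, 8, 9, 6, 16, 15, 18, 13, 19, 17]

[12, 11, 3, 7, 8, 9, 6, 16, 15, 18, 13, 19, 17]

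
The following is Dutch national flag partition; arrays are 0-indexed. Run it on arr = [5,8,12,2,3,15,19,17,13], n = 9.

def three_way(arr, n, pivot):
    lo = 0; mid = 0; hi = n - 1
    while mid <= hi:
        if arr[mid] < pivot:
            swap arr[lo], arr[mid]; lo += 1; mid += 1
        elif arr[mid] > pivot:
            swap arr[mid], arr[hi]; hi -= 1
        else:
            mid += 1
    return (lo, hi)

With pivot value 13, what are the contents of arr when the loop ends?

pivot = 13; lo=0, mid=0, hi=8
arr[mid]=5<13: swap arr[0],arr[0]; lo=1,mid=1 → [5,8,12,2,3,15,19,17,13]
arr[mid]=8<13: swap arr[1],arr[1]; lo=2,mid=2 → [5,8,12,2,3,15,19,17,13]
arr[mid]=12<13: swap arr[2],arr[2]; lo=3,mid=3 → [5,8,12,2,3,15,19,17,13]
arr[mid]=2<13: swap arr[3],arr[3]; lo=4,mid=4 → [5,8,12,2,3,15,19,17,13]
arr[mid]=3<13: swap arr[4],arr[4]; lo=5,mid=5 → [5,8,12,2,3,15,19,17,13]
arr[mid]=15>13: swap arr[5],arr[8]; hi=7 → [5,8,12,2,3,13,19,17,15]
arr[mid]=13=13: mid=6
arr[mid]=19>13: swap arr[6],arr[7]; hi=6 → [5,8,12,2,3,13,17,19,15]
arr[mid]=17>13: swap arr[6],arr[6]; hi=5 → [5,8,12,2,3,13,17,19,15]
end: lo=5, hi=5; arr = [5,8,12,2,3,13,17,19,15]

[5,8,12,2,3,13,17,19,15]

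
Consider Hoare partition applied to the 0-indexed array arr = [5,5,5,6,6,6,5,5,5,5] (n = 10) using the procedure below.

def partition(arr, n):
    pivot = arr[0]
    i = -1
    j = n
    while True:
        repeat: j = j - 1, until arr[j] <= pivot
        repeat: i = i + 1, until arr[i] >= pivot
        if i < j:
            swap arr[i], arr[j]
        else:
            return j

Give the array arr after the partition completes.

pivot=5
j stops at 9 (5), i stops at 0 (5); swap ⇒ [5,5,5,6,6,6,5,5,5,5]
j stops at 8 (5), i stops at 1 (5); swap ⇒ [5,5,5,6,6,6,5,5,5,5]
j stops at 7 (5), i stops at 2 (5); swap ⇒ [5,5,5,6,6,6,5,5,5,5]
j stops at 6 (5), i stops at 3 (6); swap ⇒ [5,5,5,5,6,6,6,5,5,5]
j stops at 3, i stops at 4; i≥j ⇒ return 3. arr=[5,5,5,5,6,6,6,5,5,5]

[5,5,5,5,6,6,6,5,5,5]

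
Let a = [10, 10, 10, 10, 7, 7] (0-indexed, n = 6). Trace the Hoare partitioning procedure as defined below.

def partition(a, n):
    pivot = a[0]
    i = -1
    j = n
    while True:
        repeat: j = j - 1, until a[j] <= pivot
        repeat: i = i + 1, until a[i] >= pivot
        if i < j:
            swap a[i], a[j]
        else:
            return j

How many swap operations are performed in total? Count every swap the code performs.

pivot = a[0] = 10; i = -1, j = 6
j→5 (a[5]=7≤10), i→0 (a[0]=10≥10); i<j, swap → [7, 10, 10, 10, 7, 10]
j→4 (a[4]=7≤10), i→1 (a[1]=10≥10); i<j, swap → [7, 7, 10, 10, 10, 10]
j→3 (a[3]=10≤10), i→2 (a[2]=10≥10); i<j, swap → [7, 7, 10, 10, 10, 10]
j→2, i→3; i≥j, return j=2. a = [7, 7, 10, 10, 10, 10]

3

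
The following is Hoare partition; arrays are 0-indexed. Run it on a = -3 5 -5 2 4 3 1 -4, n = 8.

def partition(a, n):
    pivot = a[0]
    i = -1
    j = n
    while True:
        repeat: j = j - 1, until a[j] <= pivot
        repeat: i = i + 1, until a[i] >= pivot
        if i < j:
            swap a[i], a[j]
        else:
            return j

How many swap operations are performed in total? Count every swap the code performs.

pivot = a[0] = -3; i = -1, j = 8
j→7 (a[7]=-4≤-3), i→0 (a[0]=-3≥-3); i<j, swap → -4 5 -5 2 4 3 1 -3
j→2 (a[2]=-5≤-3), i→1 (a[1]=5≥-3); i<j, swap → -4 -5 5 2 4 3 1 -3
j→1, i→2; i≥j, return j=1. a = -4 -5 5 2 4 3 1 -3

2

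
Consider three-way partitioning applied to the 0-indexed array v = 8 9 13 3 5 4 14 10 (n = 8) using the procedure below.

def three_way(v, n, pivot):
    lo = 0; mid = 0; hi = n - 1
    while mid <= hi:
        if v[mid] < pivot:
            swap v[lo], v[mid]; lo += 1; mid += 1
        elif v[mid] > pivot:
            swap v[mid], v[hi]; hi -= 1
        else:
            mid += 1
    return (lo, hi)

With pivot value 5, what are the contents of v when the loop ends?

lo=0 mid=0 hi=7
8>5: swap(0,7), hi=6 ⇒ 10 9 13 3 5 4 14 8
10>5: swap(0,6), hi=5 ⇒ 14 9 13 3 5 4 10 8
14>5: swap(0,5), hi=4 ⇒ 4 9 13 3 5 14 10 8
4<5: swap(0,0), lo=1 mid=1 ⇒ 4 9 13 3 5 14 10 8
9>5: swap(1,4), hi=3 ⇒ 4 5 13 3 9 14 10 8
5=5: mid=2
13>5: swap(2,3), hi=2 ⇒ 4 5 3 13 9 14 10 8
3<5: swap(1,2), lo=2 mid=3 ⇒ 4 3 5 13 9 14 10 8
done. lo=2 hi=2; v=4 3 5 13 9 14 10 8

4 3 5 13 9 14 10 8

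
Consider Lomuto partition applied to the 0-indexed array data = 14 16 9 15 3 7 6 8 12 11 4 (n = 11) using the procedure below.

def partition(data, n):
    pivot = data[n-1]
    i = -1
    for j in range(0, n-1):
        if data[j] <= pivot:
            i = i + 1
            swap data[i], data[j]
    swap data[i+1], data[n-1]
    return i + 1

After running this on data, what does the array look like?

pivot = data[10] = 4; i = -1
j=0: data[0]=14 > 4 → no swap
j=1: data[1]=16 > 4 → no swap
j=2: data[2]=9 > 4 → no swap
j=3: data[3]=15 > 4 → no swap
j=4: data[4]=3 ≤ 4 → i=0, swap data[0],data[4] → 3 16 9 15 14 7 6 8 12 11 4
j=5: data[5]=7 > 4 → no swap
j=6: data[6]=6 > 4 → no swap
j=7: data[7]=8 > 4 → no swap
j=8: data[8]=12 > 4 → no swap
j=9: data[9]=11 > 4 → no swap
final swap data[1],data[10] → 3 4 9 15 14 7 6 8 12 11 16; return 1

3 4 9 15 14 7 6 8 12 11 16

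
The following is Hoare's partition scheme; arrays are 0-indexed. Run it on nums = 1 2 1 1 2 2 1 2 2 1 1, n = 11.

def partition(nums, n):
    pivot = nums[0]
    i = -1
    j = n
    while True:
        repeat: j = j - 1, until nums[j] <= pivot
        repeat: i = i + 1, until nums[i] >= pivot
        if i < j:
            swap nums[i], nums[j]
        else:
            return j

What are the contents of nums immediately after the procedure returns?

1 1 1 1 2 2 1 2 2 2 1

pivot = nums[0] = 1; i = -1, j = 11
j→10 (nums[10]=1≤1), i→0 (nums[0]=1≥1); i<j, swap → 1 2 1 1 2 2 1 2 2 1 1
j→9 (nums[9]=1≤1), i→1 (nums[1]=2≥1); i<j, swap → 1 1 1 1 2 2 1 2 2 2 1
j→6 (nums[6]=1≤1), i→2 (nums[2]=1≥1); i<j, swap → 1 1 1 1 2 2 1 2 2 2 1
j→3, i→3; i≥j, return j=3. nums = 1 1 1 1 2 2 1 2 2 2 1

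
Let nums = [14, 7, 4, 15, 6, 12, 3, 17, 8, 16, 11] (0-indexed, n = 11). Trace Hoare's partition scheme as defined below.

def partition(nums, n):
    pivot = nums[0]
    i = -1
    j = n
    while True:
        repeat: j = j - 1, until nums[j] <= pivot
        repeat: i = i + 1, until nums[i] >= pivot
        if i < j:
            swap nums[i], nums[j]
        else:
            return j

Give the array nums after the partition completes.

pivot=14
j stops at 10 (11), i stops at 0 (14); swap ⇒ [11, 7, 4, 15, 6, 12, 3, 17, 8, 16, 14]
j stops at 8 (8), i stops at 3 (15); swap ⇒ [11, 7, 4, 8, 6, 12, 3, 17, 15, 16, 14]
j stops at 6, i stops at 7; i≥j ⇒ return 6. nums=[11, 7, 4, 8, 6, 12, 3, 17, 15, 16, 14]

[11, 7, 4, 8, 6, 12, 3, 17, 15, 16, 14]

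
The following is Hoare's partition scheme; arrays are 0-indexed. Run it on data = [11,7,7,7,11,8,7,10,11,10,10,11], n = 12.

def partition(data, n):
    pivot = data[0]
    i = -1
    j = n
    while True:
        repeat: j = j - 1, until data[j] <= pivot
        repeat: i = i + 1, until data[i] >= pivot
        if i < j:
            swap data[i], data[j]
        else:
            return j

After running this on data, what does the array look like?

[11,7,7,7,10,8,7,10,10,11,11,11]

pivot = data[0] = 11; i = -1, j = 12
j→11 (data[11]=11≤11), i→0 (data[0]=11≥11); i<j, swap → [11,7,7,7,11,8,7,10,11,10,10,11]
j→10 (data[10]=10≤11), i→4 (data[4]=11≥11); i<j, swap → [11,7,7,7,10,8,7,10,11,10,11,11]
j→9 (data[9]=10≤11), i→8 (data[8]=11≥11); i<j, swap → [11,7,7,7,10,8,7,10,10,11,11,11]
j→8, i→9; i≥j, return j=8. data = [11,7,7,7,10,8,7,10,10,11,11,11]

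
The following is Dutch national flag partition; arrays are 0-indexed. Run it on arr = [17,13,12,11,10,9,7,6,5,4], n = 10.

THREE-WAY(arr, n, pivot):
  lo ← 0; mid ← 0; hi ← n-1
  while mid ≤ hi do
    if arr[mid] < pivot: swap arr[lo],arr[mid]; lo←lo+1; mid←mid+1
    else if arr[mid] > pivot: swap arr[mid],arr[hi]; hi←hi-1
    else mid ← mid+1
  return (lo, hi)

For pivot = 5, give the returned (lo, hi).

(1, 1)

pivot = 5; lo=0, mid=0, hi=9
arr[mid]=17>5: swap arr[0],arr[9]; hi=8 → [4,13,12,11,10,9,7,6,5,17]
arr[mid]=4<5: swap arr[0],arr[0]; lo=1,mid=1 → [4,13,12,11,10,9,7,6,5,17]
arr[mid]=13>5: swap arr[1],arr[8]; hi=7 → [4,5,12,11,10,9,7,6,13,17]
arr[mid]=5=5: mid=2
arr[mid]=12>5: swap arr[2],arr[7]; hi=6 → [4,5,6,11,10,9,7,12,13,17]
arr[mid]=6>5: swap arr[2],arr[6]; hi=5 → [4,5,7,11,10,9,6,12,13,17]
arr[mid]=7>5: swap arr[2],arr[5]; hi=4 → [4,5,9,11,10,7,6,12,13,17]
arr[mid]=9>5: swap arr[2],arr[4]; hi=3 → [4,5,10,11,9,7,6,12,13,17]
arr[mid]=10>5: swap arr[2],arr[3]; hi=2 → [4,5,11,10,9,7,6,12,13,17]
arr[mid]=11>5: swap arr[2],arr[2]; hi=1 → [4,5,11,10,9,7,6,12,13,17]
end: lo=1, hi=1; arr = [4,5,11,10,9,7,6,12,13,17]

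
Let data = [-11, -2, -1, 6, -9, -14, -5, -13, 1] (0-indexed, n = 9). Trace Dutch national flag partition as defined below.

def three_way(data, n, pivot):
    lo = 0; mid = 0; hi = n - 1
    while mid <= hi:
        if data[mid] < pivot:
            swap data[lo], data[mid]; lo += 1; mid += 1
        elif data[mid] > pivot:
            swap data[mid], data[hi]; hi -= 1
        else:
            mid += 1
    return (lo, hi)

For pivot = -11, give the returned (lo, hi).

(2, 2)

lo=0 mid=0 hi=8
-11=-11: mid=1
-2>-11: swap(1,8), hi=7 ⇒ [-11, 1, -1, 6, -9, -14, -5, -13, -2]
1>-11: swap(1,7), hi=6 ⇒ [-11, -13, -1, 6, -9, -14, -5, 1, -2]
-13<-11: swap(0,1), lo=1 mid=2 ⇒ [-13, -11, -1, 6, -9, -14, -5, 1, -2]
-1>-11: swap(2,6), hi=5 ⇒ [-13, -11, -5, 6, -9, -14, -1, 1, -2]
-5>-11: swap(2,5), hi=4 ⇒ [-13, -11, -14, 6, -9, -5, -1, 1, -2]
-14<-11: swap(1,2), lo=2 mid=3 ⇒ [-13, -14, -11, 6, -9, -5, -1, 1, -2]
6>-11: swap(3,4), hi=3 ⇒ [-13, -14, -11, -9, 6, -5, -1, 1, -2]
-9>-11: swap(3,3), hi=2 ⇒ [-13, -14, -11, -9, 6, -5, -1, 1, -2]
done. lo=2 hi=2; data=[-13, -14, -11, -9, 6, -5, -1, 1, -2]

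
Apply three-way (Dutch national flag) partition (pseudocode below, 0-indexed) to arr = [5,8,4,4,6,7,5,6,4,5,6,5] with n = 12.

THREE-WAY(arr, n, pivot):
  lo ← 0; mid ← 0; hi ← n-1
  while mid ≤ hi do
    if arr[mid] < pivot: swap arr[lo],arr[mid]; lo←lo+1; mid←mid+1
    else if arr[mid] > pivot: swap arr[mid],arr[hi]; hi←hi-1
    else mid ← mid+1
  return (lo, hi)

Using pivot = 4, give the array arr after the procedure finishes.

[4,4,4,6,7,5,6,8,5,6,5,5]

pivot = 4; lo=0, mid=0, hi=11
arr[mid]=5>4: swap arr[0],arr[11]; hi=10 → [5,8,4,4,6,7,5,6,4,5,6,5]
arr[mid]=5>4: swap arr[0],arr[10]; hi=9 → [6,8,4,4,6,7,5,6,4,5,5,5]
arr[mid]=6>4: swap arr[0],arr[9]; hi=8 → [5,8,4,4,6,7,5,6,4,6,5,5]
arr[mid]=5>4: swap arr[0],arr[8]; hi=7 → [4,8,4,4,6,7,5,6,5,6,5,5]
arr[mid]=4=4: mid=1
arr[mid]=8>4: swap arr[1],arr[7]; hi=6 → [4,6,4,4,6,7,5,8,5,6,5,5]
arr[mid]=6>4: swap arr[1],arr[6]; hi=5 → [4,5,4,4,6,7,6,8,5,6,5,5]
arr[mid]=5>4: swap arr[1],arr[5]; hi=4 → [4,7,4,4,6,5,6,8,5,6,5,5]
arr[mid]=7>4: swap arr[1],arr[4]; hi=3 → [4,6,4,4,7,5,6,8,5,6,5,5]
arr[mid]=6>4: swap arr[1],arr[3]; hi=2 → [4,4,4,6,7,5,6,8,5,6,5,5]
arr[mid]=4=4: mid=2
arr[mid]=4=4: mid=3
end: lo=0, hi=2; arr = [4,4,4,6,7,5,6,8,5,6,5,5]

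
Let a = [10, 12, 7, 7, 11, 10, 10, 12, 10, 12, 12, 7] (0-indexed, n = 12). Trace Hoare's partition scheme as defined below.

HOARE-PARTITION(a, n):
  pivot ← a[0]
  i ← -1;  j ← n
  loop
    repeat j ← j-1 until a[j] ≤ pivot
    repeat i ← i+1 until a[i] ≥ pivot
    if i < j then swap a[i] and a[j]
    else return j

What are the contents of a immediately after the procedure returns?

[7, 10, 7, 7, 10, 10, 11, 12, 12, 12, 12, 10]

pivot=10
j stops at 11 (7), i stops at 0 (10); swap ⇒ [7, 12, 7, 7, 11, 10, 10, 12, 10, 12, 12, 10]
j stops at 8 (10), i stops at 1 (12); swap ⇒ [7, 10, 7, 7, 11, 10, 10, 12, 12, 12, 12, 10]
j stops at 6 (10), i stops at 4 (11); swap ⇒ [7, 10, 7, 7, 10, 10, 11, 12, 12, 12, 12, 10]
j stops at 5, i stops at 5; i≥j ⇒ return 5. a=[7, 10, 7, 7, 10, 10, 11, 12, 12, 12, 12, 10]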